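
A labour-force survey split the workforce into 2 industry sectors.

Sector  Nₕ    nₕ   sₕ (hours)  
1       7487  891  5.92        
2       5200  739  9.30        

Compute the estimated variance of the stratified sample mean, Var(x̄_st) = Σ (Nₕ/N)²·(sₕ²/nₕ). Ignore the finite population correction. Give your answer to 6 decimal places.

N = 12687; Wₕ = Nₕ/N.
sector 1: (7487/12687)²·5.92²/891 = 0.013698200
sector 2: (5200/12687)²·9.30²/739 = 0.019661211
Sum = 0.033359411 → 0.033359.

0.033359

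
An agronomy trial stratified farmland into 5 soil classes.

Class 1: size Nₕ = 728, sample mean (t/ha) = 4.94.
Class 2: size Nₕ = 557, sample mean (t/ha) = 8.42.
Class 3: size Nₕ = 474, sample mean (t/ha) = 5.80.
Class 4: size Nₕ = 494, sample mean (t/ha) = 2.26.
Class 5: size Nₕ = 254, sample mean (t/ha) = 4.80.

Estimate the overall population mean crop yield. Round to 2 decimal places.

N = 2507; weights Wₕ = Nₕ/N = (0.2904, 0.2222, 0.1891, 0.1970, 0.1013).
x̄_st = Σ Wₕ·x̄ₕ = 0.2904·4.94 + 0.2222·8.42 + 0.1891·5.80 + 0.1970·2.26 + 0.1013·4.80 ≈ 5.3335...
→ 5.33.

5.33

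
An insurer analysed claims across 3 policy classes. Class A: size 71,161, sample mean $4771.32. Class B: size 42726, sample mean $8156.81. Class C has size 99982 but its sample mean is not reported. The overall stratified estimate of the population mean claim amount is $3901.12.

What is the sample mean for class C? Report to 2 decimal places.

1463.15

N = 71161 + 42726 + 99982 = 213869.
Overall total = μ·N = 3901.12·213869 = 834328633.28.
Subtract the known strata: 71161·4771.32 + 42726·8156.81 = 688039766.58.
Remaining total for class C: 834328633.28 − 688039766.58 = 146288866.7.
Divide by its size: 146288866.7 / 99982 = 1463.1520... → 1463.15.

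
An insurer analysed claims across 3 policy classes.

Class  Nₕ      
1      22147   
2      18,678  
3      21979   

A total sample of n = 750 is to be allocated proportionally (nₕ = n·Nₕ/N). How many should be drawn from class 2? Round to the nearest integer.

223

N = 22147 + 18678 + 21979 = 62804.
n_2 = 750·18678/62804 = 223.051... → 223.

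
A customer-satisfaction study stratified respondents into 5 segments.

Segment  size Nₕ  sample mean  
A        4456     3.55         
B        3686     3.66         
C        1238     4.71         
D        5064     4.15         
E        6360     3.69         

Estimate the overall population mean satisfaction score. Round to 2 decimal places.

3.83

N = 20804; weights Wₕ = Nₕ/N = (0.2142, 0.1772, 0.0595, 0.2434, 0.3057).
x̄_st = Σ Wₕ·x̄ₕ = 0.2142·3.55 + 0.1772·3.66 + 0.0595·4.71 + 0.2434·4.15 + 0.3057·3.69 ≈ 3.8274...
→ 3.83.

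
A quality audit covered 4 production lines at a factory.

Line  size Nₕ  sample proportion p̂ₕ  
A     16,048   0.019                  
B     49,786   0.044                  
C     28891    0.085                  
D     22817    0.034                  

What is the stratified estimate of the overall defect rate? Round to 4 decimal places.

N = 16048 + 49786 + 28891 + 22817 = 117542.
Overall proportion = Σ (Nₕ/N)·p̂ₕ.
Σ Nₕp̂ₕ = 304.912 + 2190.584 + 2455.735 + 775.778 = 5727.009.
5727.009 / 117542 = 0.048723... → 0.0487.

0.0487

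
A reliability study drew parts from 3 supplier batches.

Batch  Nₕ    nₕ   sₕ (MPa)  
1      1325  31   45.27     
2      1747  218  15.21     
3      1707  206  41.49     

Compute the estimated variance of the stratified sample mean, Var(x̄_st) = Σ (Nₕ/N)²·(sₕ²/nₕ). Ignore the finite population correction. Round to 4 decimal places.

6.2897

N = 4779; Wₕ = Nₕ/N.
batch 1: (1325/4779)²·45.27²/31 = 5.0817932
batch 2: (1747/4779)²·15.21²/218 = 0.1418122
batch 3: (1707/4779)²·41.49²/206 = 1.0661361
Sum = 6.2897415 → 6.2897.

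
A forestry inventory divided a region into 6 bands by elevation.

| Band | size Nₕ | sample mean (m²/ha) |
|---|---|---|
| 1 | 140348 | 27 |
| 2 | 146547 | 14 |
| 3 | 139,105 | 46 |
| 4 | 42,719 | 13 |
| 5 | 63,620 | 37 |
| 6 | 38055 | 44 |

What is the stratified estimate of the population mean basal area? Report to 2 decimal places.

29.49

x̄_st = (Σ Nₕx̄ₕ) / (Σ Nₕ) = (140348·27 + 146547·14 + 139105·46 + 42719·13 + 63620·37 + 38055·44) / 570394
= 16823591 / 570394 = 29.4947... → 29.49.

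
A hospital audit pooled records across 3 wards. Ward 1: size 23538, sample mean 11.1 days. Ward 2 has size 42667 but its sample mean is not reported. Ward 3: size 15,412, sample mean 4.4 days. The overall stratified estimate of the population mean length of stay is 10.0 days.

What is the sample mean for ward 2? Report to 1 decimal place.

N = 23538 + 42667 + 15412 = 81617.
Overall total = μ·N = 10.0·81617 = 816170.
Subtract the known strata: 23538·11.1 + 15412·4.4 = 329084.6.
Remaining total for ward 2: 816170 − 329084.6 = 487085.4.
Divide by its size: 487085.4 / 42667 = 11.416... → 11.4.

11.4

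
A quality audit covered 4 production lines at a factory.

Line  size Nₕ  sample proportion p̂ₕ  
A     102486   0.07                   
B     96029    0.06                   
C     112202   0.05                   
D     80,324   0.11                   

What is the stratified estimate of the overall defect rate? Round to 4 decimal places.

0.0700

Wₕ = Nₕ/N with N = 391041: 0.2621, 0.2456, 0.2869, 0.2054.
p̂_st = 0.2621·0.07 + 0.2456·0.06 + 0.2869·0.05 + 0.2054·0.11 ≈ 0.070022... → 0.0700.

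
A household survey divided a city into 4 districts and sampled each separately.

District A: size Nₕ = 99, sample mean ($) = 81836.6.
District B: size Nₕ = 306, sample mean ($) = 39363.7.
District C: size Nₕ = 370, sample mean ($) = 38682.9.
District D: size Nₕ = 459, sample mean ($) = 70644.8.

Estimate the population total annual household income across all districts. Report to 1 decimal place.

A: 99·81836.6 = 8101823.4
B: 306·39363.7 = 12045292.2
C: 370·38682.9 = 14312673
D: 459·70644.8 = 32425963.2
τ̂ = Σ Nₕx̄ₕ = 66885751.8.

66885751.8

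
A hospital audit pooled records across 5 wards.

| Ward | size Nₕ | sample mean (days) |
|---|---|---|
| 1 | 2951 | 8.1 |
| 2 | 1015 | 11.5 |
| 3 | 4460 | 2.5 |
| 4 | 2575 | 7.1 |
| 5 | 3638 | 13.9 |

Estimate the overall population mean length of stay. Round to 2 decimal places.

N = 14639; weights Wₕ = Nₕ/N = (0.2016, 0.0693, 0.3047, 0.1759, 0.2485).
x̄_st = Σ Wₕ·x̄ₕ = 0.2016·8.1 + 0.0693·11.5 + 0.3047·2.5 + 0.1759·7.1 + 0.2485·13.9 ≈ 7.8951...
→ 7.90.

7.90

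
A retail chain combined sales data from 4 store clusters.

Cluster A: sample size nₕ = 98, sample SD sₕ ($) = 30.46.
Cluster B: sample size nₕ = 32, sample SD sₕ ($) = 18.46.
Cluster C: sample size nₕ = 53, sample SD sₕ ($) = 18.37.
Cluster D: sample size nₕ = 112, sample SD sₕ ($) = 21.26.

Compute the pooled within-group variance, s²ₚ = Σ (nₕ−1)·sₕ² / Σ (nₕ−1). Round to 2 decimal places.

A: (98−1)·30.46² = 97·927.8116 = 89997.7252
B: (32−1)·18.46² = 31·340.7716 = 10563.9196
C: (53−1)·18.37² = 52·337.4569 = 17547.7588
D: (112−1)·21.26² = 111·451.9876 = 50170.6236
Numerator = 168280.0272; denominator = Σ(nₕ−1) = 291.
s²ₚ = 168280.0272/291 = 578.2819... → 578.28.

578.28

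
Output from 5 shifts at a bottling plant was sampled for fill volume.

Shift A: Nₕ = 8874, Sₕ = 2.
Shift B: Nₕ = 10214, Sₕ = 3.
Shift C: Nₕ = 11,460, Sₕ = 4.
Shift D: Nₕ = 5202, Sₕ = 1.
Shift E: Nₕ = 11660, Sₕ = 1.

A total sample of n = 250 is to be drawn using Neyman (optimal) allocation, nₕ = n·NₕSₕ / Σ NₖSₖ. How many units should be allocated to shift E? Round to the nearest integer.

Σ NₕSₕ = 8874·2 + 10214·3 + 11460·4 + 5202·1 + 11660·1 = 111092.
Share for E: 11660/111092 = 0.10496.
n_E = 250 × 0.10496 = 26.240... → 26.

26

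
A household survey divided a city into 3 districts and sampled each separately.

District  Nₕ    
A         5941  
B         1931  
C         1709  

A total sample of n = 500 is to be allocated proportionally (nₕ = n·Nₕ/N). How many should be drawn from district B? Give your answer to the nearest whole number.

101

N = 5941 + 1931 + 1709 = 9581.
n_B = 500·1931/9581 = 100.772... → 101.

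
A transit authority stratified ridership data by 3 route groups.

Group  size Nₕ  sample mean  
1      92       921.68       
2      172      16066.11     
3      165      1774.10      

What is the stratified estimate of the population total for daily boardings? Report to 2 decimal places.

3140891.98

Estimate total by summing Nₕ·x̄ₕ over strata.
92·921.68 + 172·16066.11 + 165·1774.10 = 84794.56 + 2763370.92 + 292726.5 = 3140891.98.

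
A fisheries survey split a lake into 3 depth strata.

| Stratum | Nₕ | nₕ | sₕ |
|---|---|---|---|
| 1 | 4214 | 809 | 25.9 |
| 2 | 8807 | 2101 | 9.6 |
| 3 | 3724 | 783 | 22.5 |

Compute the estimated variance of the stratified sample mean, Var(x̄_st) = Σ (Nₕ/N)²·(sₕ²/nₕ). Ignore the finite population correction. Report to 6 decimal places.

N = 16745; Wₕ = Nₕ/N.
stratum 1: (4214/16745)²·25.9²/809 = 0.052513355
stratum 2: (8807/16745)²·9.6²/2101 = 0.012133947
stratum 3: (3724/16745)²·22.5²/783 = 0.031978075
Sum = 0.096625377 → 0.096625.

0.096625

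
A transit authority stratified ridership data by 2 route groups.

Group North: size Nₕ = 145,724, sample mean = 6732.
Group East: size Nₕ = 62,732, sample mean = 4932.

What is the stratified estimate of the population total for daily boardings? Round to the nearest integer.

North: 145724·6732 = 981013968
East: 62732·4932 = 309394224
τ̂ = Σ Nₕx̄ₕ = 1290408192.

1290408192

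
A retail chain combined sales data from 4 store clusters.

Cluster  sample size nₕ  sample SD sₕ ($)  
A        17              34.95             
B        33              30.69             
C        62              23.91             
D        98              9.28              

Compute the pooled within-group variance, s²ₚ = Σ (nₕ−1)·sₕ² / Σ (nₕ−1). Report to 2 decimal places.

A: (17−1)·34.95² = 16·1221.5025 = 19544.04
B: (33−1)·30.69² = 32·941.8761 = 30140.0352
C: (62−1)·23.91² = 61·571.6881 = 34872.9741
D: (98−1)·9.28² = 97·86.1184 = 8353.4848
Numerator = 92910.5341; denominator = Σ(nₕ−1) = 206.
s²ₚ = 92910.5341/206 = 451.0220... → 451.02.

451.02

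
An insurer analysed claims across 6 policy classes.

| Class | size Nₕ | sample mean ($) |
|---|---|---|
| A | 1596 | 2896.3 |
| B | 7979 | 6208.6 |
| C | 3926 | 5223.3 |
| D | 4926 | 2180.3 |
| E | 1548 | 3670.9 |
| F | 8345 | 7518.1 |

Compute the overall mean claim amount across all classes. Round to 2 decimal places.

5431.81

x̄_st = (Σ Nₕx̄ₕ) / (Σ Nₕ) = (1596·2896.3 + 7979·6208.6 + 3926·5223.3 + 4926·2180.3 + 1548·3670.9 + 8345·7518.1) / 28320
= 153828845.5 / 28320 = 5431.8095... → 5431.81.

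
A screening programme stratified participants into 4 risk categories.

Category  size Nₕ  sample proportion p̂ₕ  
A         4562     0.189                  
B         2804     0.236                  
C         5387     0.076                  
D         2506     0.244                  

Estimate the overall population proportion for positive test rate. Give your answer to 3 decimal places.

0.167

Wₕ = Nₕ/N with N = 15259: 0.2990, 0.1838, 0.3530, 0.1642.
p̂_st = 0.2990·0.189 + 0.1838·0.236 + 0.3530·0.076 + 0.1642·0.244 ≈ 0.16678... → 0.167.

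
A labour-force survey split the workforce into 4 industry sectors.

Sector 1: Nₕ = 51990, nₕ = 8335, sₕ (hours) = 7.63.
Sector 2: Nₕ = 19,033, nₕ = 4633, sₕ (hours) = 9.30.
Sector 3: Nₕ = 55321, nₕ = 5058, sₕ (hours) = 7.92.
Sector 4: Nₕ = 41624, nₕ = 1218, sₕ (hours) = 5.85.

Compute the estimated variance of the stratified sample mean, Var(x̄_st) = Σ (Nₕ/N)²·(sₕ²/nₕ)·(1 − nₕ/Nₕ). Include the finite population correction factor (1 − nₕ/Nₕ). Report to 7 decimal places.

0.0036404

N = 167968; Wₕ = Nₕ/N.
sector 1: (51990/167968)²·7.63²/8335·(1 − 8335/51990) = 0.0005618808
sector 2: (19033/167968)²·9.30²/4633·(1 − 4633/19033) = 0.0001813511
sector 3: (55321/167968)²·7.92²/5058·(1 − 5058/55321) = 0.0012222410
sector 4: (41624/167968)²·5.85²/1218·(1 − 1218/41624) = 0.0016749468
Sum = 0.0036404197 → 0.0036404.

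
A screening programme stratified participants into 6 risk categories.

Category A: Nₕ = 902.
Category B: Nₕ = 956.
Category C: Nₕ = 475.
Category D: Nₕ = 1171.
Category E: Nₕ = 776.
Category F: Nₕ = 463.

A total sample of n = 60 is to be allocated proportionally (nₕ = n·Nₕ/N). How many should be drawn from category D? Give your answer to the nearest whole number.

15

Share of category D = 1171/4743 = 0.24689.
Allocate 60 × 0.24689 = 14.813... → 15.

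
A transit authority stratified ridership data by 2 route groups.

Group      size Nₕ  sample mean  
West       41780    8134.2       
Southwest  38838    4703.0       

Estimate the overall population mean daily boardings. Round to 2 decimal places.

x̄_st = (Σ Nₕx̄ₕ) / (Σ Nₕ) = (41780·8134.2 + 38838·4703.0) / 80618
= 522501990 / 80618 = 6481.2075... → 6481.21.

6481.21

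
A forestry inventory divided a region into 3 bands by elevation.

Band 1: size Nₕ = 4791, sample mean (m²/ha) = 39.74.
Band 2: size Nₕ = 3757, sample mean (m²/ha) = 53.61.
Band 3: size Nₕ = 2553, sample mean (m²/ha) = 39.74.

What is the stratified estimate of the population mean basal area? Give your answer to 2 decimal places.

N = 11101; weights Wₕ = Nₕ/N = (0.4316, 0.3384, 0.2300).
x̄_st = Σ Wₕ·x̄ₕ = 0.4316·39.74 + 0.3384·53.61 + 0.2300·39.74 ≈ 44.4341...
→ 44.43.

44.43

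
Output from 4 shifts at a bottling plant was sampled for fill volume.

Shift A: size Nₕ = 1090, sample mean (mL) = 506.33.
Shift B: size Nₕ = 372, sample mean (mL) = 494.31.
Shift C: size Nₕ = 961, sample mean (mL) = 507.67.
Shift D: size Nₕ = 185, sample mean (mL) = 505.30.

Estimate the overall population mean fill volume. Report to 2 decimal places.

505.04

x̄_st = (Σ Nₕx̄ₕ) / (Σ Nₕ) = (1090·506.33 + 372·494.31 + 961·507.67 + 185·505.30) / 2608
= 1317134.39 / 2608 = 505.0362... → 505.04.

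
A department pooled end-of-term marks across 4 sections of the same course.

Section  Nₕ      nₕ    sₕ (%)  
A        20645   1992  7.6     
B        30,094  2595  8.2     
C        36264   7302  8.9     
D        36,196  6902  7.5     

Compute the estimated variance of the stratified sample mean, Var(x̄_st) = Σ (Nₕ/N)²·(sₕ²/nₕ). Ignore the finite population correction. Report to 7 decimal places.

N = 123199; Wₕ = Nₕ/N.
section A: (20645/123199)²·7.6²/1992 = 0.0008142415
section B: (30094/123199)²·8.2²/2595 = 0.0015460937
section C: (36264/123199)²·8.9²/7302 = 0.0009398861
section D: (36196/123199)²·7.5²/6902 = 0.0007034842
Sum = 0.0040037056 → 0.0040037.

0.0040037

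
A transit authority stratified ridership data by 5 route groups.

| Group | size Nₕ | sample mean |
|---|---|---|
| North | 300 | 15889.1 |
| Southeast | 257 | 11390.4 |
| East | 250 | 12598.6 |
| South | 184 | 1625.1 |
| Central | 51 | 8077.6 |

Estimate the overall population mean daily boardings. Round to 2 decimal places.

N = 300 + 257 + 250 + 184 + 51 = 1042.
Overall mean = Σ (Nₕ/N)·x̄ₕ — weight by population share, not a simple average.
Σ Nₕx̄ₕ = 300·15889.1 + 257·11390.4 + 250·12598.6 + 184·1625.1 + 51·8077.6 = 4766730 + 2927332.8 + 3149650 + 299018.4 + 411957.6 = 11554688.8.
Divide by N: 11554688.8 / 1042 = 11088.9528... → 11088.95.

11088.95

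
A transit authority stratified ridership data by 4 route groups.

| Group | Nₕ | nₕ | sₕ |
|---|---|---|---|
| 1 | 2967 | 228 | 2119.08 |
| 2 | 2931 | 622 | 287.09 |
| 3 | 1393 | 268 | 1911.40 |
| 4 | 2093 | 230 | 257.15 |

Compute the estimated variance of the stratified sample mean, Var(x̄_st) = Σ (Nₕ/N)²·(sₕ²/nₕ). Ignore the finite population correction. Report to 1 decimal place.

N = 9384; Wₕ = Nₕ/N.
group 1: (2967/9384)²·2119.08²/228 = 1968.8787
group 2: (2931/9384)²·287.09²/622 = 12.9271
group 3: (1393/9384)²·1911.40²/268 = 300.3963
group 4: (2093/9384)²·257.15²/230 = 14.3024
Sum = 2296.5044 → 2296.5.

2296.5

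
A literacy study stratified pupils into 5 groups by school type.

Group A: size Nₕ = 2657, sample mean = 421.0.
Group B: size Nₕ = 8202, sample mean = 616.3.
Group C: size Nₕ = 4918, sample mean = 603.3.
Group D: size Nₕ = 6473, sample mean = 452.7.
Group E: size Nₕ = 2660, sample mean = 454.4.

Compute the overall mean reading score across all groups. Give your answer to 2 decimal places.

N = 24910; weights Wₕ = Nₕ/N = (0.1067, 0.3293, 0.1974, 0.2599, 0.1068).
x̄_st = Σ Wₕ·x̄ₕ = 0.1067·421.0 + 0.3293·616.3 + 0.1974·603.3 + 0.2599·452.7 + 0.1068·454.4 ≈ 533.1012...
→ 533.10.

533.10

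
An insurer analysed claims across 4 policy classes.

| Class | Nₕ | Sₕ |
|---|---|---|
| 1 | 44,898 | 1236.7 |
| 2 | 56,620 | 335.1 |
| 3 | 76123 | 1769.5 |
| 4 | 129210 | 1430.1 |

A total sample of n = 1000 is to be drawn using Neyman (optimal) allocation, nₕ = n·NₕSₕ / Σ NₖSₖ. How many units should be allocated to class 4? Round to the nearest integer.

1: NₕSₕ = 44898·1236.7 = 55525356.6
2: NₕSₕ = 56620·335.1 = 18973362
3: NₕSₕ = 76123·1769.5 = 134699648.5
4: NₕSₕ = 129210·1430.1 = 184783221
Σ NₕSₕ = 393981588.1.
n_4 = 1000·184783221/393981588.1 = 469.015... → 469.

469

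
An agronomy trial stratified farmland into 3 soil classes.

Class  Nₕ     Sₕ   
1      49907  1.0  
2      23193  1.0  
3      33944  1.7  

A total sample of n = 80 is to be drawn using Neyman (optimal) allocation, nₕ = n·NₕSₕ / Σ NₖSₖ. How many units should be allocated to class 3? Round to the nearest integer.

Σ NₕSₕ = 49907·1.0 + 23193·1.0 + 33944·1.7 = 130804.8.
Share for 3: 57704.8/130804.8 = 0.44115.
n_3 = 80 × 0.44115 = 35.292... → 35.

35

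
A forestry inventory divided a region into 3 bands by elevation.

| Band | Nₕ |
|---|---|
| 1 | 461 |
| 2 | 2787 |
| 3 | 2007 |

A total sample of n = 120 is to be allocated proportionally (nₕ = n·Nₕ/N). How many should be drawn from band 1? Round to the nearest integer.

Share of band 1 = 461/5255 = 0.08773.
Allocate 120 × 0.08773 = 10.527... → 11.

11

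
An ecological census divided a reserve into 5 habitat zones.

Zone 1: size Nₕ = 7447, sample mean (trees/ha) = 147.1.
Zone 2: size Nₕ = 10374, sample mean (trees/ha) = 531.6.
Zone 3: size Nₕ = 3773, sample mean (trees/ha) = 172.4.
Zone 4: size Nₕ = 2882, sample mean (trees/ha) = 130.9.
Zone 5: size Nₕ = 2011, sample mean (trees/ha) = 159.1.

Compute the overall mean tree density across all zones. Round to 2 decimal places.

300.45

x̄_st = (Σ Nₕx̄ₕ) / (Σ Nₕ) = (7447·147.1 + 10374·531.6 + 3773·172.4 + 2882·130.9 + 2011·159.1) / 26487
= 7957941.2 / 26487 = 300.4471... → 300.45.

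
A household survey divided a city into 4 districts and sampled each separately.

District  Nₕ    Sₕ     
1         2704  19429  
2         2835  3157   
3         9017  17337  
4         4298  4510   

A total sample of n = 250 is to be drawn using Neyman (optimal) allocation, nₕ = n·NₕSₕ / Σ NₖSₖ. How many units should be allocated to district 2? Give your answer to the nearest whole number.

1: NₕSₕ = 2704·19429 = 52536016
2: NₕSₕ = 2835·3157 = 8950095
3: NₕSₕ = 9017·17337 = 156327729
4: NₕSₕ = 4298·4510 = 19383980
Σ NₕSₕ = 237197820.
n_2 = 250·8950095/237197820 = 9.433... → 9.

9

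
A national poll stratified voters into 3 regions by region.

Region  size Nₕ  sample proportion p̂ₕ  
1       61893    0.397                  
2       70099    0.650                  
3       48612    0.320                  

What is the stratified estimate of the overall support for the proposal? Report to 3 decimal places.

0.474

Wₕ = Nₕ/N with N = 180604: 0.3427, 0.3881, 0.2692.
p̂_st = 0.3427·0.397 + 0.3881·0.650 + 0.2692·0.320 ≈ 0.47447... → 0.474.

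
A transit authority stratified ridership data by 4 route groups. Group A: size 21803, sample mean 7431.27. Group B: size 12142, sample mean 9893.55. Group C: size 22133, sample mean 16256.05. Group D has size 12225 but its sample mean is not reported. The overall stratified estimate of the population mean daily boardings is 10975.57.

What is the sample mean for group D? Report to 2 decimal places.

N = 21803 + 12142 + 22133 + 12225 = 68303.
Overall total = μ·N = 10975.57·68303 = 749664357.71.
Subtract the known strata: 21803·7431.27 + 12142·9893.55 + 22133·16256.05 = 641946618.56.
Remaining total for group D: 749664357.71 − 641946618.56 = 107717739.15.
Divide by its size: 107717739.15 / 12225 = 8811.2670... → 8811.27.

8811.27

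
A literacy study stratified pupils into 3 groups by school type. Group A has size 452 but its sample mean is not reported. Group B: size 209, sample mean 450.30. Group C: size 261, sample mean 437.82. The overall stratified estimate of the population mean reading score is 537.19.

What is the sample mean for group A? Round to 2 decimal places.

634.75

N = 452 + 209 + 261 = 922.
Overall total = μ·N = 537.19·922 = 495289.18.
Subtract the known strata: 209·450.30 + 261·437.82 = 208383.72.
Remaining total for group A: 495289.18 − 208383.72 = 286905.46.
Divide by its size: 286905.46 / 452 = 634.7466... → 634.75.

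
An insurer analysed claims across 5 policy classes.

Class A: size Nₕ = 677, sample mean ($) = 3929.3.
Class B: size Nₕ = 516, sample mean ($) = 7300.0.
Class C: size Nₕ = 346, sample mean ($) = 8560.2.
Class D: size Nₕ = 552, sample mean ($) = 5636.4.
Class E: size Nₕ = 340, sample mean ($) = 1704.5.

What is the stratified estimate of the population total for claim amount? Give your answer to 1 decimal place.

13079588.1

A: 677·3929.3 = 2660136.1
B: 516·7300.0 = 3766800
C: 346·8560.2 = 2961829.2
D: 552·5636.4 = 3111292.8
E: 340·1704.5 = 579530
τ̂ = Σ Nₕx̄ₕ = 13079588.1.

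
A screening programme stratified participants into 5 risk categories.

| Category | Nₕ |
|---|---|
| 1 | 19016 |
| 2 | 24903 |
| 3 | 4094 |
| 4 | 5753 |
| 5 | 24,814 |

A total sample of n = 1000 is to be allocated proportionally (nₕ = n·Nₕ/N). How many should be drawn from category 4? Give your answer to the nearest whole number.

73

N = 19016 + 24903 + 4094 + 5753 + 24814 = 78580.
n_4 = 1000·5753/78580 = 73.212... → 73.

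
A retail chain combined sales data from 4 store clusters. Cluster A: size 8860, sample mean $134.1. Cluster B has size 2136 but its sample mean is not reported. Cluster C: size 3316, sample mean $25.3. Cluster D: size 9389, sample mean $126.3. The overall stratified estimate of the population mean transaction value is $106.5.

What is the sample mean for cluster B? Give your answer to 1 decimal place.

31.0

N = 8860 + 2136 + 3316 + 9389 = 23701.
Overall total = μ·N = 106.5·23701 = 2524156.5.
Subtract the known strata: 8860·134.1 + 3316·25.3 + 9389·126.3 = 2457851.5.
Remaining total for cluster B: 2524156.5 − 2457851.5 = 66305.
Divide by its size: 66305 / 2136 = 31.042... → 31.0.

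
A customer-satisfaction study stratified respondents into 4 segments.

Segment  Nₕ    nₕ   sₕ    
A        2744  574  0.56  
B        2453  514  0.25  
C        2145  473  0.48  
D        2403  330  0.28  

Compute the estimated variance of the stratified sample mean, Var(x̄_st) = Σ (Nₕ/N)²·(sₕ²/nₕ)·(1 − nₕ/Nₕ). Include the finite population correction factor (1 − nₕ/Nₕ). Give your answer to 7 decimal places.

N = 9745. Term for each stratum: Wₕ²sₕ²/nₕ·(1−nₕ/Nₕ).
Var(x̄_st) = 0.0000342566 + 0.0000060902 + 0.0000183959 + 0.0000124621 = 0.0000712048 → 0.0000712.

0.0000712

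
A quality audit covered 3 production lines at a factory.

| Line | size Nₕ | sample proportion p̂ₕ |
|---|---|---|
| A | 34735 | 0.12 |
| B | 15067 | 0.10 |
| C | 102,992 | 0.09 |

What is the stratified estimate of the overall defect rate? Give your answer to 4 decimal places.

Wₕ = Nₕ/N with N = 152794: 0.2273, 0.0986, 0.6741.
p̂_st = 0.2273·0.12 + 0.0986·0.10 + 0.6741·0.09 ≈ 0.097806... → 0.0978.

0.0978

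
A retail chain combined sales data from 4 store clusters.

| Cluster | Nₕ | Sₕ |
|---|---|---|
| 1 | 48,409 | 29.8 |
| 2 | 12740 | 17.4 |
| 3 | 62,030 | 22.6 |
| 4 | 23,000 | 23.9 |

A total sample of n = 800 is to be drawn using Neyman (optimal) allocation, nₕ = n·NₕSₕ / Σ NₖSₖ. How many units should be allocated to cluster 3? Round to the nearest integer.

1: NₕSₕ = 48409·29.8 = 1442588.2
2: NₕSₕ = 12740·17.4 = 221676
3: NₕSₕ = 62030·22.6 = 1401878
4: NₕSₕ = 23000·23.9 = 549700
Σ NₕSₕ = 3615842.2.
n_3 = 800·1401878/3615842.2 = 310.164... → 310.

310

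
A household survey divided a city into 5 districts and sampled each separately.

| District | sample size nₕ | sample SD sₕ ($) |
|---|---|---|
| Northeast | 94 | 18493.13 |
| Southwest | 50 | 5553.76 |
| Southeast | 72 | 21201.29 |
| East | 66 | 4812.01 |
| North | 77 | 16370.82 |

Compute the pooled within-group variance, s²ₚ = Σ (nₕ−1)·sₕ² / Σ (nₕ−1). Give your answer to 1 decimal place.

246057895.3

Degrees of freedom: 93 + 49 + 71 + 65 + 76 = 354.
Σ(nₕ−1)sₕ² = 93·341995857.1969 + 49·30844250.1376 + 71·449494697.6641 + 65·23155440.2401 + 76·268003747.4724 = 87104494933.7141.
s²ₚ = 87104494933.7141 / 354 = 246057895.293... → 246057895.3.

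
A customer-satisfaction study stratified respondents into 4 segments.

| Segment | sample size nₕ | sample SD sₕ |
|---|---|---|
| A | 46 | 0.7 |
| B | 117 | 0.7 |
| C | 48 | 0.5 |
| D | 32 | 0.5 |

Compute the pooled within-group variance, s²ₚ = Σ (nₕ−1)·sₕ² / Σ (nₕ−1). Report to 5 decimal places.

0.41167

A: (46−1)·0.7² = 45·0.49 = 22.05
B: (117−1)·0.7² = 116·0.49 = 56.84
C: (48−1)·0.5² = 47·0.25 = 11.75
D: (32−1)·0.5² = 31·0.25 = 7.75
Numerator = 98.39; denominator = Σ(nₕ−1) = 239.
s²ₚ = 98.39/239 = 0.4116736... → 0.41167.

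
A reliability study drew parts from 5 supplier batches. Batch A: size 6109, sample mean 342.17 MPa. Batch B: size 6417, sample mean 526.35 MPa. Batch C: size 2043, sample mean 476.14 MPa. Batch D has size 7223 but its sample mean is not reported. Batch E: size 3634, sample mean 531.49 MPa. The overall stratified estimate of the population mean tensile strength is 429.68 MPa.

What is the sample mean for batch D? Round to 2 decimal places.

353.45

N = 6109 + 6417 + 2043 + 7223 + 3634 = 25426.
Overall total = μ·N = 429.68·25426 = 10925043.68.
Subtract the known strata: 6109·342.17 + 6417·526.35 + 2043·476.14 + 3634·531.49 = 8372093.16.
Remaining total for batch D: 10925043.68 − 8372093.16 = 2552950.52.
Divide by its size: 2552950.52 / 7223 = 353.4474... → 353.45.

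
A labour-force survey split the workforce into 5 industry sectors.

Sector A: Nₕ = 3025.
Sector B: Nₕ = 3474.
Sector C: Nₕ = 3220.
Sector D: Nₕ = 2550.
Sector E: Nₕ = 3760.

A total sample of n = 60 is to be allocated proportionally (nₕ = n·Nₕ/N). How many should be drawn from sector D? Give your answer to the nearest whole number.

N = 3025 + 3474 + 3220 + 2550 + 3760 = 16029.
n_D = 60·2550/16029 = 9.545... → 10.

10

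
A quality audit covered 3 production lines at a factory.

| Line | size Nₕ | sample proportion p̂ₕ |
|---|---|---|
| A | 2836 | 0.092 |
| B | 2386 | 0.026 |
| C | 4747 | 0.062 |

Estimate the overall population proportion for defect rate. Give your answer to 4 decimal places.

0.0619

N = 2836 + 2386 + 4747 = 9969.
Overall proportion = Σ (Nₕ/N)·p̂ₕ.
Σ Nₕp̂ₕ = 260.912 + 62.036 + 294.314 = 617.262.
617.262 / 9969 = 0.061918... → 0.0619.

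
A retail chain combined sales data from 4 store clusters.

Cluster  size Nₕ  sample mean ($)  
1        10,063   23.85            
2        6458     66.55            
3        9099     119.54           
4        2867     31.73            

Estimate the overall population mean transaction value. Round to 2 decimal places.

x̄_st = (Σ Nₕx̄ₕ) / (Σ Nₕ) = (10063·23.85 + 6458·66.55 + 9099·119.54 + 2867·31.73) / 28487
= 1848446.82 / 28487 = 64.8874... → 64.89.

64.89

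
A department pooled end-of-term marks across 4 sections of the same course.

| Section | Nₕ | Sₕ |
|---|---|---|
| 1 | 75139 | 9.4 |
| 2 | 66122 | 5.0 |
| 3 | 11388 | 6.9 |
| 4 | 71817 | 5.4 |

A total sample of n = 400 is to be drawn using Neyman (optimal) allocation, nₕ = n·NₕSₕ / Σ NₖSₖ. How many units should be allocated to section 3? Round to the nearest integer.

1: NₕSₕ = 75139·9.4 = 706306.6
2: NₕSₕ = 66122·5.0 = 330610
3: NₕSₕ = 11388·6.9 = 78577.2
4: NₕSₕ = 71817·5.4 = 387811.8
Σ NₕSₕ = 1503305.6.
n_3 = 400·78577.2/1503305.6 = 20.908... → 21.

21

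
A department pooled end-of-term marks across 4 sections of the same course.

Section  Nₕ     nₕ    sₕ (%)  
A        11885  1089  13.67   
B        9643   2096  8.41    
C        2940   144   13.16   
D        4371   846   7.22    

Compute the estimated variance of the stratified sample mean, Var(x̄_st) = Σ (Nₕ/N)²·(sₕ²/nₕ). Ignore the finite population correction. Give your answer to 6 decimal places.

0.046831

N = 28839. Term for each stratum: Wₕ²sₕ²/nₕ.
Var(x̄_st) = 0.029143864 + 0.003772808 + 0.012499238 + 0.001415485 = 0.046831395 → 0.046831.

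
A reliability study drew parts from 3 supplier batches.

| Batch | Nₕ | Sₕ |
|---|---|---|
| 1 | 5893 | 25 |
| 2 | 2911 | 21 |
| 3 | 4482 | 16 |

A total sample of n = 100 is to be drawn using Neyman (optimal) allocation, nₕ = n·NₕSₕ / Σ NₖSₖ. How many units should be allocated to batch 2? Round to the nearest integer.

22

Σ NₕSₕ = 5893·25 + 2911·21 + 4482·16 = 280168.
Share for 2: 61131/280168 = 0.21819.
n_2 = 100 × 0.21819 = 21.819... → 22.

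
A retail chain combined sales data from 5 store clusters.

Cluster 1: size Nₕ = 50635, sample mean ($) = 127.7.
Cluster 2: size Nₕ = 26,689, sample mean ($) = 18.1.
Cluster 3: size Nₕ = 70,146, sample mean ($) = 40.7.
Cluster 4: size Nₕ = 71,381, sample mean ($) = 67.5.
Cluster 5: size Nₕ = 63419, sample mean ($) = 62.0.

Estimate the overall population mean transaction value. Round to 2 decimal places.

65.73

x̄_st = (Σ Nₕx̄ₕ) / (Σ Nₕ) = (50635·127.7 + 26689·18.1 + 70146·40.7 + 71381·67.5 + 63419·62.0) / 282270
= 18554298.1 / 282270 = 65.7324... → 65.73.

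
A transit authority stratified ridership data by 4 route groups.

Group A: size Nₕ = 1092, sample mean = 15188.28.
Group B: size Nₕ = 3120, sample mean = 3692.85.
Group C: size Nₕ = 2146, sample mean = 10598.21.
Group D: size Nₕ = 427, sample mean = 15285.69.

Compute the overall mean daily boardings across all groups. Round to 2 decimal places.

8456.60

N = 6785; weights Wₕ = Nₕ/N = (0.1609, 0.4598, 0.3163, 0.0629).
x̄_st = Σ Wₕ·x̄ₕ = 0.1609·15188.28 + 0.4598·3692.85 + 0.3163·10598.21 + 0.0629·15285.69 ≈ 8456.6016...
→ 8456.60.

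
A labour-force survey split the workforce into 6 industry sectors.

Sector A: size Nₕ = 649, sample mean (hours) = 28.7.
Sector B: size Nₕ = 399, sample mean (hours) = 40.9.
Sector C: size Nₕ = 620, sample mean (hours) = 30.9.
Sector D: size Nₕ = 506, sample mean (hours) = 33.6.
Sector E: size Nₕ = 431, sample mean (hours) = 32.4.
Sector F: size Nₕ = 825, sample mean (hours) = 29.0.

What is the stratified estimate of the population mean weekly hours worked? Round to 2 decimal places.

N = 649 + 399 + 620 + 506 + 431 + 825 = 3430.
The stratified mean weights each stratum mean by its population share Nₕ/N.
Σ Nₕx̄ₕ = 649·28.7 + 399·40.9 + 620·30.9 + 506·33.6 + 431·32.4 + 825·29.0 = 18626.3 + 16319.1 + 19158 + 17001.6 + 13964.4 + 23925 = 108994.4.
Divide by N: 108994.4 / 3430 = 31.7768... → 31.78.

31.78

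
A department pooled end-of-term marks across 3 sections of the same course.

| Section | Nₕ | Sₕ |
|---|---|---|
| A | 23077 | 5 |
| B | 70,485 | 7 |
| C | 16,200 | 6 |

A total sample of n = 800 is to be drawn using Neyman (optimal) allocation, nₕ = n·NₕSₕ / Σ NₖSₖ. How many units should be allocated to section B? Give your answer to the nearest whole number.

559

A: NₕSₕ = 23077·5 = 115385
B: NₕSₕ = 70485·7 = 493395
C: NₕSₕ = 16200·6 = 97200
Σ NₕSₕ = 705980.
n_B = 800·493395/705980 = 559.104... → 559.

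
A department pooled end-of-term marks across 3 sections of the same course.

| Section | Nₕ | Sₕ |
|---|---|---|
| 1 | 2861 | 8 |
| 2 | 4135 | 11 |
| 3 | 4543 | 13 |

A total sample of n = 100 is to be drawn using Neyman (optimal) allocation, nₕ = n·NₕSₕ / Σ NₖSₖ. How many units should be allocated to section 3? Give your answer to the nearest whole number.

46

1: NₕSₕ = 2861·8 = 22888
2: NₕSₕ = 4135·11 = 45485
3: NₕSₕ = 4543·13 = 59059
Σ NₕSₕ = 127432.
n_3 = 100·59059/127432 = 46.346... → 46.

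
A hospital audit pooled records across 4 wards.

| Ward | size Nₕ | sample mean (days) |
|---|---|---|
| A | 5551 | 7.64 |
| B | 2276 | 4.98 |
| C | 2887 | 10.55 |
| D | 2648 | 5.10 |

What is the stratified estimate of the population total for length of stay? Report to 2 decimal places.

Population total = Σ Nₕ·x̄ₕ (each stratum's size times its mean).
5551·7.64 + 2276·4.98 + 2887·10.55 + 2648·5.10 = 42409.64 + 11334.48 + 30457.85 + 13504.8 = 97706.77.

97706.77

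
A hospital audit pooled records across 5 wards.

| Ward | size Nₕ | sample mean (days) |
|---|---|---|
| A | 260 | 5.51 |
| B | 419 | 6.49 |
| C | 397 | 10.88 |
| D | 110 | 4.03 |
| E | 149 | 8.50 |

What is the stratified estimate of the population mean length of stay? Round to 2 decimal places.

7.63

x̄_st = (Σ Nₕx̄ₕ) / (Σ Nₕ) = (260·5.51 + 419·6.49 + 397·10.88 + 110·4.03 + 149·8.50) / 1335
= 10181.07 / 1335 = 7.6263... → 7.63.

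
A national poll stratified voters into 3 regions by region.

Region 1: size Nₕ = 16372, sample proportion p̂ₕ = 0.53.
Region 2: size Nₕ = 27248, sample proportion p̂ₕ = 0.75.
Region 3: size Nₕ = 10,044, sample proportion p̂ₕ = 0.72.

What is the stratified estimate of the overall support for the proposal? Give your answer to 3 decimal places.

0.677

Wₕ = Nₕ/N with N = 53664: 0.3051, 0.5078, 0.1872.
p̂_st = 0.3051·0.53 + 0.5078·0.75 + 0.1872·0.72 ≈ 0.67727... → 0.677.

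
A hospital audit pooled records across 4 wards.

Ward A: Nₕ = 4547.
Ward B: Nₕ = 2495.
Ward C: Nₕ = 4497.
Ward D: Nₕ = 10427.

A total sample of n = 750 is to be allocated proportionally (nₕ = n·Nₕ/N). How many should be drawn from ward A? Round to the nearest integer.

N = 4547 + 2495 + 4497 + 10427 = 21966.
n_A = 750·4547/21966 = 155.251... → 155.

155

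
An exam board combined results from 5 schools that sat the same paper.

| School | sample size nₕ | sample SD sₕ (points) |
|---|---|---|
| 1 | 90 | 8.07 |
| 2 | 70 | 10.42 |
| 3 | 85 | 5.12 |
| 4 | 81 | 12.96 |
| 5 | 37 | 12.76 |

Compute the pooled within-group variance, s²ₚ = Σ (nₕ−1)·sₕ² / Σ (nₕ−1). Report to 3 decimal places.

97.174

1: (90−1)·8.07² = 89·65.1249 = 5796.1161
2: (70−1)·10.42² = 69·108.5764 = 7491.7716
3: (85−1)·5.12² = 84·26.2144 = 2202.0096
4: (81−1)·12.96² = 80·167.9616 = 13436.928
5: (37−1)·12.76² = 36·162.8176 = 5861.4336
Numerator = 34788.2589; denominator = Σ(nₕ−1) = 358.
s²ₚ = 34788.2589/358 = 97.17391... → 97.174.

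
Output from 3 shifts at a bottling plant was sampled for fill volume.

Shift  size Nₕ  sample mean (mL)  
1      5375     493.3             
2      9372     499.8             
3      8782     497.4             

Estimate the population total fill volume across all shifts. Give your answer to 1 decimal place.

Population total = Σ Nₕ·x̄ₕ (each stratum's size times its mean).
5375·493.3 + 9372·499.8 + 8782·497.4 = 2651487.5 + 4684125.6 + 4368166.8 = 11703779.9.

11703779.9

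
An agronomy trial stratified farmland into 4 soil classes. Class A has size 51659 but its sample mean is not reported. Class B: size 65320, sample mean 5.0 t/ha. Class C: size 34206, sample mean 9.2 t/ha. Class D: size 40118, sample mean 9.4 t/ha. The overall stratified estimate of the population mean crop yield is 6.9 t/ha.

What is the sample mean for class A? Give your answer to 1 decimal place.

Σ Nₕx̄ₕ = N·μ, so 51659·x̄_A = 191303·6.9 − (65320·5.0 + 34206·9.2 + 40118·9.4).
= 1319990.7 − 1018404.4 = 301586.3.
x̄_A = 301586.3 / 51659 = 5.838... → 5.8.

5.8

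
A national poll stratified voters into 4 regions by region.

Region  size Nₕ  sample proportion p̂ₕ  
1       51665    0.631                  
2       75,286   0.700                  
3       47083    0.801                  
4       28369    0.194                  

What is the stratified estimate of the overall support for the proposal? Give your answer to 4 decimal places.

N = 51665 + 75286 + 47083 + 28369 = 202403.
Overall proportion = Σ (Nₕ/N)·p̂ₕ.
Σ Nₕp̂ₕ = 32600.615 + 52700.2 + 37713.483 + 5503.586 = 128517.884.
128517.884 / 202403 = 0.634960... → 0.6350.

0.6350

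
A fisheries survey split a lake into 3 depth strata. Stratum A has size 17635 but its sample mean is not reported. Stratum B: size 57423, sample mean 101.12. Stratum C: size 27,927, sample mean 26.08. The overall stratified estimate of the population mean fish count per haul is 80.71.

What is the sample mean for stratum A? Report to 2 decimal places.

100.76

Σ Nₕx̄ₕ = N·μ, so 17635·x̄_A = 102985·80.71 − (57423·101.12 + 27927·26.08).
= 8311919.35 − 6534949.92 = 1776969.43.
x̄_A = 1776969.43 / 17635 = 100.7638... → 100.76.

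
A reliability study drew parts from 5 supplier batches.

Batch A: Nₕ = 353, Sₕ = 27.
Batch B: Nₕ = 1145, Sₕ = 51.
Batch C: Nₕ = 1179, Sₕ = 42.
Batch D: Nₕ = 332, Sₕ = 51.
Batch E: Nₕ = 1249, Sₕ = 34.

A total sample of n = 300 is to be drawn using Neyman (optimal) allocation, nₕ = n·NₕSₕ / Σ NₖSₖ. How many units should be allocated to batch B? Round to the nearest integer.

99

A: NₕSₕ = 353·27 = 9531
B: NₕSₕ = 1145·51 = 58395
C: NₕSₕ = 1179·42 = 49518
D: NₕSₕ = 332·51 = 16932
E: NₕSₕ = 1249·34 = 42466
Σ NₕSₕ = 176842.
n_B = 300·58395/176842 = 99.063... → 99.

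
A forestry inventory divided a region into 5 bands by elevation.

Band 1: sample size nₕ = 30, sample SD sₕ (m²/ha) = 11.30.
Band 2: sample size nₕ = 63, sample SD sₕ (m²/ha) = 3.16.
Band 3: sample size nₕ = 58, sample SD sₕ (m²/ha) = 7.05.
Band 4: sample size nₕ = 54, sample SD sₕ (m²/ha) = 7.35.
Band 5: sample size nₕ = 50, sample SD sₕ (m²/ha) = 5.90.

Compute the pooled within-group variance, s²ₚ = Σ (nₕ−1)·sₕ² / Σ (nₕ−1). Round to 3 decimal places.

1: (30−1)·11.30² = 29·127.69 = 3703.01
2: (63−1)·3.16² = 62·9.9856 = 619.1072
3: (58−1)·7.05² = 57·49.7025 = 2833.0425
4: (54−1)·7.35² = 53·54.0225 = 2863.1925
5: (50−1)·5.90² = 49·34.81 = 1705.69
Numerator = 11724.0422; denominator = Σ(nₕ−1) = 250.
s²ₚ = 11724.0422/250 = 46.89617... → 46.896.

46.896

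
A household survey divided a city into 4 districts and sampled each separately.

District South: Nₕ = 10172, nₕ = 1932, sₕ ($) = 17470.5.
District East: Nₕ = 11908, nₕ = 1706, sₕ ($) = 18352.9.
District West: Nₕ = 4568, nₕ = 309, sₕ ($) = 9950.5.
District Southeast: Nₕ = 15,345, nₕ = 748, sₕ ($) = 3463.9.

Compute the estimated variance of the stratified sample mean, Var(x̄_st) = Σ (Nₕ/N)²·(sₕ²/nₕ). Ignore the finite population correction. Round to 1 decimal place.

31079.7

N = 41993. Term for each stratum: Wₕ²sₕ²/nₕ.
Var(x̄_st) = 9269.6310 + 15876.4799 + 3791.6629 + 2141.9488 = 31079.7225 → 31079.7.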